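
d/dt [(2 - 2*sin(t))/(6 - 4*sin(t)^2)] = (4*sin(t) + cos(2*t) - 4)*cos(t)/(2*sin(t)^2 - 3)^2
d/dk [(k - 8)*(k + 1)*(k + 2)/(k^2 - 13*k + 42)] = (k^4 - 26*k^3 + 213*k^2 - 388*k - 1132)/(k^4 - 26*k^3 + 253*k^2 - 1092*k + 1764)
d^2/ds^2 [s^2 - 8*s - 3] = 2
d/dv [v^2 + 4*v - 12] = 2*v + 4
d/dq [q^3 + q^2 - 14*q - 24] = 3*q^2 + 2*q - 14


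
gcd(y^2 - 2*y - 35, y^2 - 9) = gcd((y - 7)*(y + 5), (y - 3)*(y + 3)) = 1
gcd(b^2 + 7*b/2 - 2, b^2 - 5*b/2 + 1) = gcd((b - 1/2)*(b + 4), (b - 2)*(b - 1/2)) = b - 1/2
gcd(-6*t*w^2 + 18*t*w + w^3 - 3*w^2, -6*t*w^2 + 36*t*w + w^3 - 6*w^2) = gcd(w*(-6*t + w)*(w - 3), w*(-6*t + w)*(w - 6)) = 6*t*w - w^2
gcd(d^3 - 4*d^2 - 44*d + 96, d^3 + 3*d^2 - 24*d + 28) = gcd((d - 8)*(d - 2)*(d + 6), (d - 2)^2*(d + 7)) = d - 2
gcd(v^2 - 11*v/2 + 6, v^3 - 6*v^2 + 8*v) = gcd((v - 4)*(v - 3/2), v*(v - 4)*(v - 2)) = v - 4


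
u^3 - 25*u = u*(u - 5)*(u + 5)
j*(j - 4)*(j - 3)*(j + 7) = j^4 - 37*j^2 + 84*j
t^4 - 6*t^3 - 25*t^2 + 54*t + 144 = (t - 8)*(t - 3)*(t + 2)*(t + 3)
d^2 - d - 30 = (d - 6)*(d + 5)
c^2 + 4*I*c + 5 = (c - I)*(c + 5*I)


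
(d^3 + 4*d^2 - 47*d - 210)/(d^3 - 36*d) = (d^2 - 2*d - 35)/(d*(d - 6))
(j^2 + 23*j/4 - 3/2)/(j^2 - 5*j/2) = (4*j^2 + 23*j - 6)/(2*j*(2*j - 5))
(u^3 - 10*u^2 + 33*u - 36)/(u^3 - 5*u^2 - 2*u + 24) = (u - 3)/(u + 2)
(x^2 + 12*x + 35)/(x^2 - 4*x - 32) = (x^2 + 12*x + 35)/(x^2 - 4*x - 32)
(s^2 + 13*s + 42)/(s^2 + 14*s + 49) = (s + 6)/(s + 7)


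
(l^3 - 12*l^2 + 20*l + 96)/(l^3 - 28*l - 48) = (l - 8)/(l + 4)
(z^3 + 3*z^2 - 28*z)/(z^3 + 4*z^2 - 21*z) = (z - 4)/(z - 3)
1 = 1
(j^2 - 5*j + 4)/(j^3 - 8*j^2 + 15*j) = (j^2 - 5*j + 4)/(j*(j^2 - 8*j + 15))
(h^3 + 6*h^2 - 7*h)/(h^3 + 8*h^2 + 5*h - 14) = h/(h + 2)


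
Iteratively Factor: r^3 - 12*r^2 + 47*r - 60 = (r - 3)*(r^2 - 9*r + 20) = (r - 4)*(r - 3)*(r - 5)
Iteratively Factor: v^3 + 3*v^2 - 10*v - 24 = (v + 2)*(v^2 + v - 12) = (v - 3)*(v + 2)*(v + 4)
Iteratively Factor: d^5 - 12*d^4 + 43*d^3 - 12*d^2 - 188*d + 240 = (d + 2)*(d^4 - 14*d^3 + 71*d^2 - 154*d + 120) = (d - 3)*(d + 2)*(d^3 - 11*d^2 + 38*d - 40) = (d - 3)*(d - 2)*(d + 2)*(d^2 - 9*d + 20) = (d - 5)*(d - 3)*(d - 2)*(d + 2)*(d - 4)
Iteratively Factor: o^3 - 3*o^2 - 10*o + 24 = (o - 2)*(o^2 - o - 12) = (o - 2)*(o + 3)*(o - 4)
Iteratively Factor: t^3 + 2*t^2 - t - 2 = (t + 2)*(t^2 - 1) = (t + 1)*(t + 2)*(t - 1)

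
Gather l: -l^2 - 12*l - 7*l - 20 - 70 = -l^2 - 19*l - 90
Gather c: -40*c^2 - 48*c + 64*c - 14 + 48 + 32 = -40*c^2 + 16*c + 66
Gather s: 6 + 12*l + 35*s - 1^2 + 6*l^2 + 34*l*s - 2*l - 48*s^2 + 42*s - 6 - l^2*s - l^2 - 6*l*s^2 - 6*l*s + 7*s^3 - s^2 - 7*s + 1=5*l^2 + 10*l + 7*s^3 + s^2*(-6*l - 49) + s*(-l^2 + 28*l + 70)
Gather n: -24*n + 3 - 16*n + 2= 5 - 40*n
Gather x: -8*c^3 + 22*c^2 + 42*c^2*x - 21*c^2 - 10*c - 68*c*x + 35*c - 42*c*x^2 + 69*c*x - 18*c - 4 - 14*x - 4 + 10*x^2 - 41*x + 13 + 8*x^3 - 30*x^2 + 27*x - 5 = -8*c^3 + c^2 + 7*c + 8*x^3 + x^2*(-42*c - 20) + x*(42*c^2 + c - 28)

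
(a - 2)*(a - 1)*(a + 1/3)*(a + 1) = a^4 - 5*a^3/3 - 5*a^2/3 + 5*a/3 + 2/3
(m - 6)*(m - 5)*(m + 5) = m^3 - 6*m^2 - 25*m + 150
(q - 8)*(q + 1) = q^2 - 7*q - 8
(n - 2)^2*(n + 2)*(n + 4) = n^4 + 2*n^3 - 12*n^2 - 8*n + 32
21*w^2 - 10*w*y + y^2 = (-7*w + y)*(-3*w + y)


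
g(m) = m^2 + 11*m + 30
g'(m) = 2*m + 11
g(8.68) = 200.82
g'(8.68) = 28.36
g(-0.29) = 26.89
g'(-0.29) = 10.42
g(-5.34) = -0.22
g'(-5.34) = 0.32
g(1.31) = 46.13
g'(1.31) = 13.62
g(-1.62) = 14.80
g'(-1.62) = 7.76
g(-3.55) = 3.55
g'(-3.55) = 3.90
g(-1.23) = 17.98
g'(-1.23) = 8.54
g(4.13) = 92.49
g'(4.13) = 19.26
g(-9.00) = 12.00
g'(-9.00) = -7.00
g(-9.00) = 12.00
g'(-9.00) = -7.00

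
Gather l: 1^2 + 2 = 3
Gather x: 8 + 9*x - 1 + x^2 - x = x^2 + 8*x + 7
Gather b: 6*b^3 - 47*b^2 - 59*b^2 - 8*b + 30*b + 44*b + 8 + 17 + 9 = 6*b^3 - 106*b^2 + 66*b + 34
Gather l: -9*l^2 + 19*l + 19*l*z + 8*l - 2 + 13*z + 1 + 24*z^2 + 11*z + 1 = -9*l^2 + l*(19*z + 27) + 24*z^2 + 24*z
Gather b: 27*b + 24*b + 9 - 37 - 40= 51*b - 68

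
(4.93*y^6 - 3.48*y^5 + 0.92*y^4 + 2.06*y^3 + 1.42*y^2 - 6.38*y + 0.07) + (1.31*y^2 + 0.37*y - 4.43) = 4.93*y^6 - 3.48*y^5 + 0.92*y^4 + 2.06*y^3 + 2.73*y^2 - 6.01*y - 4.36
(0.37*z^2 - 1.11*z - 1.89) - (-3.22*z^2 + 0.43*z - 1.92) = 3.59*z^2 - 1.54*z + 0.03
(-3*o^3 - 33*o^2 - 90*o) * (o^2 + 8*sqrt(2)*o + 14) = -3*o^5 - 24*sqrt(2)*o^4 - 33*o^4 - 264*sqrt(2)*o^3 - 132*o^3 - 720*sqrt(2)*o^2 - 462*o^2 - 1260*o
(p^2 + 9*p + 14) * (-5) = -5*p^2 - 45*p - 70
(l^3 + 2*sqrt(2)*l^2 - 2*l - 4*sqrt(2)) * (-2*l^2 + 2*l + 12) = -2*l^5 - 4*sqrt(2)*l^4 + 2*l^4 + 4*sqrt(2)*l^3 + 16*l^3 - 4*l^2 + 32*sqrt(2)*l^2 - 24*l - 8*sqrt(2)*l - 48*sqrt(2)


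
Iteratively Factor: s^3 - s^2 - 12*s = (s)*(s^2 - s - 12) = s*(s + 3)*(s - 4)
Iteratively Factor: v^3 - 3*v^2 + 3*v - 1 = (v - 1)*(v^2 - 2*v + 1) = (v - 1)^2*(v - 1)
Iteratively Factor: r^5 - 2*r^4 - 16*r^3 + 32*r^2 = (r - 2)*(r^4 - 16*r^2) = r*(r - 2)*(r^3 - 16*r) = r^2*(r - 2)*(r^2 - 16) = r^2*(r - 4)*(r - 2)*(r + 4)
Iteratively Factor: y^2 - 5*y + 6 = (y - 2)*(y - 3)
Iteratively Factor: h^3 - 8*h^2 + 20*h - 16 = (h - 2)*(h^2 - 6*h + 8) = (h - 4)*(h - 2)*(h - 2)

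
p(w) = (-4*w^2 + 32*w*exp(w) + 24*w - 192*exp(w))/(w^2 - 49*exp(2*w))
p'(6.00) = 0.00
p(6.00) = 0.00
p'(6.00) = 0.00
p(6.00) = 0.00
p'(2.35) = -0.28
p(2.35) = 0.22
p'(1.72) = -0.59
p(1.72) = 0.48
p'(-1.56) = -10048.46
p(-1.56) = -363.14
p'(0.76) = -1.85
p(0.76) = 1.53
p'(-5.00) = -1.09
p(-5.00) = -8.90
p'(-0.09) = -5.80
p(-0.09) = 4.41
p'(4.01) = -0.03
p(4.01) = 0.02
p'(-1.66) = -694.00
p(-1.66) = -99.04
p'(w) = (-2*w + 98*exp(2*w))*(-4*w^2 + 32*w*exp(w) + 24*w - 192*exp(w))/(w^2 - 49*exp(2*w))^2 + (32*w*exp(w) - 8*w - 160*exp(w) + 24)/(w^2 - 49*exp(2*w))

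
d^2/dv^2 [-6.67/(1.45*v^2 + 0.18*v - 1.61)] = (28.04735*v^2 + 3.48174*v - 6.67*(2.9*v + 0.18)*(5.8*v + 0.36) - 31.14223)/(1.45*v^2 + 0.18*v - 1.61)^3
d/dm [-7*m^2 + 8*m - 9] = 8 - 14*m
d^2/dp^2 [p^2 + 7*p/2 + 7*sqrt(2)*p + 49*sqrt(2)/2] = 2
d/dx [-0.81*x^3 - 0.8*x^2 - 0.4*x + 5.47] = -2.43*x^2 - 1.6*x - 0.4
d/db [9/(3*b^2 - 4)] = -54*b/(3*b^2 - 4)^2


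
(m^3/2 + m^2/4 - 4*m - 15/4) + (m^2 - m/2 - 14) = m^3/2 + 5*m^2/4 - 9*m/2 - 71/4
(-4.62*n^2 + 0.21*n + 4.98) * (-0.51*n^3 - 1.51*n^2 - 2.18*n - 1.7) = 2.3562*n^5 + 6.8691*n^4 + 7.2147*n^3 - 0.123600000000001*n^2 - 11.2134*n - 8.466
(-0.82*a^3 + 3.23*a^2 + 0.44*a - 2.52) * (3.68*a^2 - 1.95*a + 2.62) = -3.0176*a^5 + 13.4854*a^4 - 6.8277*a^3 - 1.669*a^2 + 6.0668*a - 6.6024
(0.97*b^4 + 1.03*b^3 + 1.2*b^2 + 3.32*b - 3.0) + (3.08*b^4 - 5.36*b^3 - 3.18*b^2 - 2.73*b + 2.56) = 4.05*b^4 - 4.33*b^3 - 1.98*b^2 + 0.59*b - 0.44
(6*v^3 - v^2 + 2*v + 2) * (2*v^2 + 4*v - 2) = 12*v^5 + 22*v^4 - 12*v^3 + 14*v^2 + 4*v - 4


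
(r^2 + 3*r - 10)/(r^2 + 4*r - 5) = (r - 2)/(r - 1)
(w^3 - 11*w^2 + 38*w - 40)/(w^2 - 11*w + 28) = (w^2 - 7*w + 10)/(w - 7)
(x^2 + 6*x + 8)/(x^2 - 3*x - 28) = (x + 2)/(x - 7)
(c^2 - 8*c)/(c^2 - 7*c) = (c - 8)/(c - 7)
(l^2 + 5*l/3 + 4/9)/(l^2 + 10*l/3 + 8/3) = (l + 1/3)/(l + 2)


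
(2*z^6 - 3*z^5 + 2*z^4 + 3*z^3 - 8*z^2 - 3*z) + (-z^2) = 2*z^6 - 3*z^5 + 2*z^4 + 3*z^3 - 9*z^2 - 3*z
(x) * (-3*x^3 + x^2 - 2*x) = -3*x^4 + x^3 - 2*x^2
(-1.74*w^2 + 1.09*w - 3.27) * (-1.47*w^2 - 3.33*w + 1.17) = 2.5578*w^4 + 4.1919*w^3 - 0.8586*w^2 + 12.1644*w - 3.8259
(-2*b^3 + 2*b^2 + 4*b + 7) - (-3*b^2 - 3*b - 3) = -2*b^3 + 5*b^2 + 7*b + 10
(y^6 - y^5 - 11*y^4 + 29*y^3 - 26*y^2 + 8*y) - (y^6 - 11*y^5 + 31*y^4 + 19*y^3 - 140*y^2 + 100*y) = 10*y^5 - 42*y^4 + 10*y^3 + 114*y^2 - 92*y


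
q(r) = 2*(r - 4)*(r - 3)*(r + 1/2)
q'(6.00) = 77.00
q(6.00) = 78.00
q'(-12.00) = 1193.00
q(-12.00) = -5520.00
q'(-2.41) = 114.51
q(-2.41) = -132.47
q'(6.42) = 97.38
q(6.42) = 114.55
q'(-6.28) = 416.91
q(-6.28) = -1102.81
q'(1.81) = -10.40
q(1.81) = 12.04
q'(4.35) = 17.44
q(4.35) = 4.58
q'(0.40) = 7.56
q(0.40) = 16.85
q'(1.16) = -5.09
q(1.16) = 17.35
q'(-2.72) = 132.11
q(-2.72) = -170.67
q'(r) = 2*(r - 4)*(r - 3) + 2*(r - 4)*(r + 1/2) + 2*(r - 3)*(r + 1/2)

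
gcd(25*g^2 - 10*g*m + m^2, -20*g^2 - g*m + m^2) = 5*g - m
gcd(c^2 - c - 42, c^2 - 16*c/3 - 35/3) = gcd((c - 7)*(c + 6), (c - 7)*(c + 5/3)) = c - 7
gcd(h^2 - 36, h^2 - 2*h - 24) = h - 6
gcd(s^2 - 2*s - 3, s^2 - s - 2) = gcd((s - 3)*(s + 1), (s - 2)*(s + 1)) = s + 1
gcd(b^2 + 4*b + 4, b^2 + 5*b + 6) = b + 2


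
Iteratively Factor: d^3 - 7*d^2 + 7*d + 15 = (d - 5)*(d^2 - 2*d - 3) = (d - 5)*(d + 1)*(d - 3)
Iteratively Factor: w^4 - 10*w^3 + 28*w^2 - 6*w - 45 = (w - 3)*(w^3 - 7*w^2 + 7*w + 15) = (w - 3)*(w + 1)*(w^2 - 8*w + 15) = (w - 5)*(w - 3)*(w + 1)*(w - 3)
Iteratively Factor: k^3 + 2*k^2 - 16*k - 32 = (k - 4)*(k^2 + 6*k + 8) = (k - 4)*(k + 4)*(k + 2)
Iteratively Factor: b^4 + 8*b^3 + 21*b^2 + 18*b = (b + 2)*(b^3 + 6*b^2 + 9*b) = b*(b + 2)*(b^2 + 6*b + 9) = b*(b + 2)*(b + 3)*(b + 3)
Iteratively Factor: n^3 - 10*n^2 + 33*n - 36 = (n - 4)*(n^2 - 6*n + 9) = (n - 4)*(n - 3)*(n - 3)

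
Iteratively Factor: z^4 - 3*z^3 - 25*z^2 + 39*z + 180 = (z - 5)*(z^3 + 2*z^2 - 15*z - 36) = (z - 5)*(z + 3)*(z^2 - z - 12) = (z - 5)*(z + 3)^2*(z - 4)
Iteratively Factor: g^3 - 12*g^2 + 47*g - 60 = (g - 5)*(g^2 - 7*g + 12) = (g - 5)*(g - 4)*(g - 3)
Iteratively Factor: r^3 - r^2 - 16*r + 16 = (r - 1)*(r^2 - 16) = (r - 1)*(r + 4)*(r - 4)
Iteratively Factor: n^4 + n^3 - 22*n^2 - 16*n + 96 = (n + 4)*(n^3 - 3*n^2 - 10*n + 24) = (n - 4)*(n + 4)*(n^2 + n - 6) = (n - 4)*(n - 2)*(n + 4)*(n + 3)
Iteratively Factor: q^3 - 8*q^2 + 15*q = (q)*(q^2 - 8*q + 15) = q*(q - 5)*(q - 3)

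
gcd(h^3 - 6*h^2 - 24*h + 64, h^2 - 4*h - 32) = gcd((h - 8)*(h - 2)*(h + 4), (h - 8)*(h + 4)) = h^2 - 4*h - 32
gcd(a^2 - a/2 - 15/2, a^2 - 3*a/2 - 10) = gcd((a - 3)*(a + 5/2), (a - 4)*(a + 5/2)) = a + 5/2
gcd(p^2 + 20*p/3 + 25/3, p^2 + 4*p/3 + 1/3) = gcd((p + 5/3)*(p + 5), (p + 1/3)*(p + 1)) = 1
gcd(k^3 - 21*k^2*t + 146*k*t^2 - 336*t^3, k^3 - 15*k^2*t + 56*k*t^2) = k^2 - 15*k*t + 56*t^2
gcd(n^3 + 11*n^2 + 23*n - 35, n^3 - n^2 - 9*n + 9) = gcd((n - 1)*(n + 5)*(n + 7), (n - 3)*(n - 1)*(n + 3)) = n - 1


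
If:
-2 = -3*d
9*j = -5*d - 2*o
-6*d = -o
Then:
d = 2/3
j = -34/27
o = 4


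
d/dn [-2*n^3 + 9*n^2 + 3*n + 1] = -6*n^2 + 18*n + 3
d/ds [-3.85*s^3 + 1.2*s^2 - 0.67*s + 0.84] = -11.55*s^2 + 2.4*s - 0.67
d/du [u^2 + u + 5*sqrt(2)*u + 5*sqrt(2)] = 2*u + 1 + 5*sqrt(2)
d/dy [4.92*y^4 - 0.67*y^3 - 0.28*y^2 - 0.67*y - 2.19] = 19.68*y^3 - 2.01*y^2 - 0.56*y - 0.67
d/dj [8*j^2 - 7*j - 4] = 16*j - 7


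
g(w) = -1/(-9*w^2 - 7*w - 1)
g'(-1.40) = 0.23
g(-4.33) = 0.01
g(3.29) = 0.01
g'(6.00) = 0.00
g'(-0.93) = 1.88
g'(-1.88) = 0.07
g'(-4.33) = 0.00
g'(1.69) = -0.03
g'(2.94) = -0.01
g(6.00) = 0.00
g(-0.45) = -3.05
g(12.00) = 0.00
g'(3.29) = -0.00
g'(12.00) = 0.00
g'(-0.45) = 10.26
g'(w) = -(18*w + 7)/(-9*w^2 - 7*w - 1)^2 = (-18*w - 7)/(9*w^2 + 7*w + 1)^2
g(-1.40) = 0.11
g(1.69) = 0.03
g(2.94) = 0.01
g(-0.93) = 0.44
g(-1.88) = 0.05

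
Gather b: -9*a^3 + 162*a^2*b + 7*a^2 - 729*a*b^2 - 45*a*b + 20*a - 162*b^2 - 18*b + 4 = -9*a^3 + 7*a^2 + 20*a + b^2*(-729*a - 162) + b*(162*a^2 - 45*a - 18) + 4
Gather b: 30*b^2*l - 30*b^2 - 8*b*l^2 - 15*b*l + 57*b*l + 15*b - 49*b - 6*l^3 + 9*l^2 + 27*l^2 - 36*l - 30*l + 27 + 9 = b^2*(30*l - 30) + b*(-8*l^2 + 42*l - 34) - 6*l^3 + 36*l^2 - 66*l + 36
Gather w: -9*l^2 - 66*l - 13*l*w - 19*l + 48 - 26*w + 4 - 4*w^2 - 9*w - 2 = -9*l^2 - 85*l - 4*w^2 + w*(-13*l - 35) + 50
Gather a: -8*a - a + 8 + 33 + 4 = 45 - 9*a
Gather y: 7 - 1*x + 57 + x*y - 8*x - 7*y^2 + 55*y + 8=-9*x - 7*y^2 + y*(x + 55) + 72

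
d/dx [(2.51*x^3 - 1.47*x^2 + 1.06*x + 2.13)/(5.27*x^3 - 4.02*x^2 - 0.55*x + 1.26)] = (-2.3433*x^4 - 13.9334*x^3 - 19.1178*x^2 + 13.4208*x + 2.5071)/(27.7729*x^6 - 42.3708*x^5 + 10.3634*x^4 + 17.7024*x^3 - 9.8279*x^2 - 1.386*x + 1.5876)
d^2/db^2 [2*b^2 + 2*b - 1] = 4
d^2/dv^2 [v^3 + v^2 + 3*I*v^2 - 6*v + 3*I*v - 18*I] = 6*v + 2 + 6*I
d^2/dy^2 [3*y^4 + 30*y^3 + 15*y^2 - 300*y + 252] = 36*y^2 + 180*y + 30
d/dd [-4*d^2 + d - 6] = 1 - 8*d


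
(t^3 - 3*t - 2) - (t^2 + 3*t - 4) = t^3 - t^2 - 6*t + 2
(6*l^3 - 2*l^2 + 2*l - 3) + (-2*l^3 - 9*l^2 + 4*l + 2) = 4*l^3 - 11*l^2 + 6*l - 1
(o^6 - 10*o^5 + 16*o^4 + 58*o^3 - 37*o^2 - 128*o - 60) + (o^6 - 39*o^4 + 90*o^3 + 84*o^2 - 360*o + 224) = 2*o^6 - 10*o^5 - 23*o^4 + 148*o^3 + 47*o^2 - 488*o + 164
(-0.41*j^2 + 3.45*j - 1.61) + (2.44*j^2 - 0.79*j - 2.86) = 2.03*j^2 + 2.66*j - 4.47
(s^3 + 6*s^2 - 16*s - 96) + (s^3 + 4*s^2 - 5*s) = 2*s^3 + 10*s^2 - 21*s - 96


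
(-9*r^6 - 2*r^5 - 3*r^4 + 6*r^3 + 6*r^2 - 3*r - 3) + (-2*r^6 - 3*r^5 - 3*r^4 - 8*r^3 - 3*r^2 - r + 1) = -11*r^6 - 5*r^5 - 6*r^4 - 2*r^3 + 3*r^2 - 4*r - 2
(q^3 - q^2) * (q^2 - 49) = q^5 - q^4 - 49*q^3 + 49*q^2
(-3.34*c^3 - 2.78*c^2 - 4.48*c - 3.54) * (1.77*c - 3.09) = -5.9118*c^4 + 5.4*c^3 + 0.660599999999999*c^2 + 7.5774*c + 10.9386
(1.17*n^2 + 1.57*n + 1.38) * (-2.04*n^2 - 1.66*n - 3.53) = -2.3868*n^4 - 5.145*n^3 - 9.5515*n^2 - 7.8329*n - 4.8714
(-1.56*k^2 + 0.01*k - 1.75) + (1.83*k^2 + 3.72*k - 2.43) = 0.27*k^2 + 3.73*k - 4.18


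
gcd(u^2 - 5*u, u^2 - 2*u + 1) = 1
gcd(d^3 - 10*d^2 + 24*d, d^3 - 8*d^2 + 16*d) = d^2 - 4*d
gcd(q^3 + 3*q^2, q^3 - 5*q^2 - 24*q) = q^2 + 3*q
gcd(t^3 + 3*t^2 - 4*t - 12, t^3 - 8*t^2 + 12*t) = t - 2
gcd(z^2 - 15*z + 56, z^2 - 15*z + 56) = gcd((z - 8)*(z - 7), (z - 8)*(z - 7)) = z^2 - 15*z + 56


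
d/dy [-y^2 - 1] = -2*y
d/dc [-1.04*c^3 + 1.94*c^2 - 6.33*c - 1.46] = -3.12*c^2 + 3.88*c - 6.33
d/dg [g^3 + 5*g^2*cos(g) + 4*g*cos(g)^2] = -5*g^2*sin(g) + 3*g^2 - 4*g*sin(2*g) + 10*g*cos(g) + 4*cos(g)^2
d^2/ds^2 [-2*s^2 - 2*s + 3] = -4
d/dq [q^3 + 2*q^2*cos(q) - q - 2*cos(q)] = -2*q^2*sin(q) + 3*q^2 + 4*q*cos(q) + 2*sin(q) - 1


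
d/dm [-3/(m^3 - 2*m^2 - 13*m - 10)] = 3*(3*m^2 - 4*m - 13)/(-m^3 + 2*m^2 + 13*m + 10)^2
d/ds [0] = 0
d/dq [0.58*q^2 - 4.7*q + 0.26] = 1.16*q - 4.7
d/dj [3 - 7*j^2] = -14*j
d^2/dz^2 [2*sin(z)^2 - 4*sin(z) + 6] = 4*sin(z) + 4*cos(2*z)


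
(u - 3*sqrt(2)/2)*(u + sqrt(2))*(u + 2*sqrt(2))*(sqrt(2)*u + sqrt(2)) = sqrt(2)*u^4 + sqrt(2)*u^3 + 3*u^3 - 5*sqrt(2)*u^2 + 3*u^2 - 12*u - 5*sqrt(2)*u - 12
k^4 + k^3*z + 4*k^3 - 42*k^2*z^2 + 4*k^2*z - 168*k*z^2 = k*(k + 4)*(k - 6*z)*(k + 7*z)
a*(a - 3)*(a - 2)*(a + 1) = a^4 - 4*a^3 + a^2 + 6*a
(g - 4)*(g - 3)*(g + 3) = g^3 - 4*g^2 - 9*g + 36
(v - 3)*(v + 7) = v^2 + 4*v - 21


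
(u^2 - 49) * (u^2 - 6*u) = u^4 - 6*u^3 - 49*u^2 + 294*u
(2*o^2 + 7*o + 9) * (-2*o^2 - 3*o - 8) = -4*o^4 - 20*o^3 - 55*o^2 - 83*o - 72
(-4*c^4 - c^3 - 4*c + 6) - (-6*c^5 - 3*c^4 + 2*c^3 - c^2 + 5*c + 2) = 6*c^5 - c^4 - 3*c^3 + c^2 - 9*c + 4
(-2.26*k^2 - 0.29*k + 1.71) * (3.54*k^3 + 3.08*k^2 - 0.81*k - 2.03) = -8.0004*k^5 - 7.9874*k^4 + 6.9908*k^3 + 10.0895*k^2 - 0.7964*k - 3.4713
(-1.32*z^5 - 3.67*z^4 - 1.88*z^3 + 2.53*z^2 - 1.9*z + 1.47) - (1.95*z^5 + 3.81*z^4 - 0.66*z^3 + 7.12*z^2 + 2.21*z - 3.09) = -3.27*z^5 - 7.48*z^4 - 1.22*z^3 - 4.59*z^2 - 4.11*z + 4.56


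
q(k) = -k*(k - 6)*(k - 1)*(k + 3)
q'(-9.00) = 3600.00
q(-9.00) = -8100.00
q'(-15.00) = 15732.00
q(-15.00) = -60480.00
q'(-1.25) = -28.94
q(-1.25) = 35.68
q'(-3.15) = 131.59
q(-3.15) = -17.94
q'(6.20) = -324.03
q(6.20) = -59.32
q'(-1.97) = 0.05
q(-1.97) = 48.03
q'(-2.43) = 37.35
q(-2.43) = 40.05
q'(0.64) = 5.07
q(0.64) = -4.50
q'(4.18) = 24.93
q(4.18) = 173.70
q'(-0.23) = -24.22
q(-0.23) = 4.88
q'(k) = -k*(k - 6)*(k - 1) - k*(k - 6)*(k + 3) - k*(k - 1)*(k + 3) - (k - 6)*(k - 1)*(k + 3)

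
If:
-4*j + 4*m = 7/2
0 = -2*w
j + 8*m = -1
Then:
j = -8/9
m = -1/72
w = 0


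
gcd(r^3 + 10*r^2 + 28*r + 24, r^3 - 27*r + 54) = r + 6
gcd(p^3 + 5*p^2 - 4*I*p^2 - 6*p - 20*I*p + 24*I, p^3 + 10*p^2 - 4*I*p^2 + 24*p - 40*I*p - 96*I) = p^2 + p*(6 - 4*I) - 24*I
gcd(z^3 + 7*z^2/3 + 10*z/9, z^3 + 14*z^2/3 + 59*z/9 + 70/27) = z^2 + 7*z/3 + 10/9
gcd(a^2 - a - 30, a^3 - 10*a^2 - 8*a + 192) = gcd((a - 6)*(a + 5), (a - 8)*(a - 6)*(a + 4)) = a - 6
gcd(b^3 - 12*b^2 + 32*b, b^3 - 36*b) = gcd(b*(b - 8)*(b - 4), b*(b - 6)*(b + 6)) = b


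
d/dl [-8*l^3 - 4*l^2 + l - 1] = -24*l^2 - 8*l + 1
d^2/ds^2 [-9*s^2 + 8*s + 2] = -18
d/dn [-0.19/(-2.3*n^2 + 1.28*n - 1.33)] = (0.2432 - 0.874*n)/(2.3*n^2 - 1.28*n + 1.33)^2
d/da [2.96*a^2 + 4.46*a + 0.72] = 5.92*a + 4.46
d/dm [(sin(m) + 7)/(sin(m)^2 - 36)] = (-14*sin(m) + cos(m)^2 - 37)*cos(m)/(sin(m)^2 - 36)^2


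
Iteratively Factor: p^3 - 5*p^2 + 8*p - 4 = (p - 1)*(p^2 - 4*p + 4) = (p - 2)*(p - 1)*(p - 2)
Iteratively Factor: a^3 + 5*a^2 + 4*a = (a)*(a^2 + 5*a + 4) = a*(a + 4)*(a + 1)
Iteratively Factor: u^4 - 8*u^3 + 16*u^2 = (u)*(u^3 - 8*u^2 + 16*u) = u^2*(u^2 - 8*u + 16) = u^2*(u - 4)*(u - 4)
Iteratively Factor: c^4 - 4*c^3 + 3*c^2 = (c)*(c^3 - 4*c^2 + 3*c) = c*(c - 3)*(c^2 - c) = c^2*(c - 3)*(c - 1)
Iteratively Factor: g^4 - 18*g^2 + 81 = (g + 3)*(g^3 - 3*g^2 - 9*g + 27) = (g + 3)^2*(g^2 - 6*g + 9) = (g - 3)*(g + 3)^2*(g - 3)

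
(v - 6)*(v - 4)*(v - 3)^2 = v^4 - 16*v^3 + 93*v^2 - 234*v + 216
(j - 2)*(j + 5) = j^2 + 3*j - 10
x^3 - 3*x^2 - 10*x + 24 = (x - 4)*(x - 2)*(x + 3)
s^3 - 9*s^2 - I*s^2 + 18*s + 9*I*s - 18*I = (s - 6)*(s - 3)*(s - I)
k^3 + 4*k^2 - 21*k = k*(k - 3)*(k + 7)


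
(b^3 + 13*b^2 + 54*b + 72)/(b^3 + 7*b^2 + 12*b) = (b + 6)/b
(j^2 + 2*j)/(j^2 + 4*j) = (j + 2)/(j + 4)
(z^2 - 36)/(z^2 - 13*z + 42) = (z + 6)/(z - 7)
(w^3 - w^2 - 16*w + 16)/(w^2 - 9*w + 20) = (w^2 + 3*w - 4)/(w - 5)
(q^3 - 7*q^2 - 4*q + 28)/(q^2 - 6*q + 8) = (q^2 - 5*q - 14)/(q - 4)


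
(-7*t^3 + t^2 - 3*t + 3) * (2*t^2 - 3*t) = -14*t^5 + 23*t^4 - 9*t^3 + 15*t^2 - 9*t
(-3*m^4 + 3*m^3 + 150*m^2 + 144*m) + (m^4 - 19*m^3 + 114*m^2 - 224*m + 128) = -2*m^4 - 16*m^3 + 264*m^2 - 80*m + 128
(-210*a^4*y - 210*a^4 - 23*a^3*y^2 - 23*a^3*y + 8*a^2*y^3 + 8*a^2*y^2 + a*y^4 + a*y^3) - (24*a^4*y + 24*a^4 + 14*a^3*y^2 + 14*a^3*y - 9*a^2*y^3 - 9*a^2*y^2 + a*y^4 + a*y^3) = -234*a^4*y - 234*a^4 - 37*a^3*y^2 - 37*a^3*y + 17*a^2*y^3 + 17*a^2*y^2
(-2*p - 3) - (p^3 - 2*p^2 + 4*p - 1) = -p^3 + 2*p^2 - 6*p - 2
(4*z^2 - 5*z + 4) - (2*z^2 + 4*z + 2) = 2*z^2 - 9*z + 2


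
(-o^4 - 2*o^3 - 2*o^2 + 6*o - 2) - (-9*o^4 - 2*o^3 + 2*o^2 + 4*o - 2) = 8*o^4 - 4*o^2 + 2*o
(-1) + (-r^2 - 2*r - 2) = -r^2 - 2*r - 3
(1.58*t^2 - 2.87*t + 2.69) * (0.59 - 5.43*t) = -8.5794*t^3 + 16.5163*t^2 - 16.3*t + 1.5871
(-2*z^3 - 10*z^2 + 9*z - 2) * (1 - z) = 2*z^4 + 8*z^3 - 19*z^2 + 11*z - 2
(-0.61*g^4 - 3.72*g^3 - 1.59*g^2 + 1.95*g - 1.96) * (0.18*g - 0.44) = -0.1098*g^5 - 0.4012*g^4 + 1.3506*g^3 + 1.0506*g^2 - 1.2108*g + 0.8624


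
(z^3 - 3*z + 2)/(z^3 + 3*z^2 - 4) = (z - 1)/(z + 2)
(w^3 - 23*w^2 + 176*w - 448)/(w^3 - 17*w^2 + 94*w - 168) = (w^2 - 16*w + 64)/(w^2 - 10*w + 24)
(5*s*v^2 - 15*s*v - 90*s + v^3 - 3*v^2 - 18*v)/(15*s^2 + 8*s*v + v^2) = (v^2 - 3*v - 18)/(3*s + v)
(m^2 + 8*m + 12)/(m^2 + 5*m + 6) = (m + 6)/(m + 3)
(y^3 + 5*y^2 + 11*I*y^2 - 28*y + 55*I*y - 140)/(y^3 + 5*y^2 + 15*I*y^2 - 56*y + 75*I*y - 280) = (y + 4*I)/(y + 8*I)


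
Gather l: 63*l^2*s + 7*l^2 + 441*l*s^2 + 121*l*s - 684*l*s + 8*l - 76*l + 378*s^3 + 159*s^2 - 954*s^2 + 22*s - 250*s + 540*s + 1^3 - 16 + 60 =l^2*(63*s + 7) + l*(441*s^2 - 563*s - 68) + 378*s^3 - 795*s^2 + 312*s + 45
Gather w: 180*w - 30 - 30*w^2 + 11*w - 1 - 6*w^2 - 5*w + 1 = -36*w^2 + 186*w - 30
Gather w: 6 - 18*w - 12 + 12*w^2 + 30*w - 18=12*w^2 + 12*w - 24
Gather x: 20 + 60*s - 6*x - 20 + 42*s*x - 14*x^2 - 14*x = 60*s - 14*x^2 + x*(42*s - 20)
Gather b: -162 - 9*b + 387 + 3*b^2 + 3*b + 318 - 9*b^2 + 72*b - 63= -6*b^2 + 66*b + 480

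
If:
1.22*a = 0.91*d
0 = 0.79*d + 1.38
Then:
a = -1.30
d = -1.75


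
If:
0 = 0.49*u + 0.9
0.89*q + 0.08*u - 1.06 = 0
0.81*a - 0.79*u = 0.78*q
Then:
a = -0.49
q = 1.36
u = -1.84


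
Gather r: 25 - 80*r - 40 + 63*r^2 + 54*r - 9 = 63*r^2 - 26*r - 24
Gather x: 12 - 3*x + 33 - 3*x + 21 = 66 - 6*x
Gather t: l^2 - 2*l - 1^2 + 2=l^2 - 2*l + 1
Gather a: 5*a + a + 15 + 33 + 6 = 6*a + 54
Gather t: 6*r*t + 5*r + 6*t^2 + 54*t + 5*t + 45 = 5*r + 6*t^2 + t*(6*r + 59) + 45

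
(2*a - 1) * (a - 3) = 2*a^2 - 7*a + 3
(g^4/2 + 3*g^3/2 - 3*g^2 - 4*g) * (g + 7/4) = g^5/2 + 19*g^4/8 - 3*g^3/8 - 37*g^2/4 - 7*g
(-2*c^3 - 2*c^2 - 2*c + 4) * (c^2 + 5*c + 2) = -2*c^5 - 12*c^4 - 16*c^3 - 10*c^2 + 16*c + 8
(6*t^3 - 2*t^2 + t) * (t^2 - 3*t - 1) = 6*t^5 - 20*t^4 + t^3 - t^2 - t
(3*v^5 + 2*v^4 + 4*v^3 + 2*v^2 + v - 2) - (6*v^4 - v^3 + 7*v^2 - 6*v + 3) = 3*v^5 - 4*v^4 + 5*v^3 - 5*v^2 + 7*v - 5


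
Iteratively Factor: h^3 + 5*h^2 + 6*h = (h + 3)*(h^2 + 2*h) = h*(h + 3)*(h + 2)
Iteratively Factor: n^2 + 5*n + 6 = (n + 3)*(n + 2)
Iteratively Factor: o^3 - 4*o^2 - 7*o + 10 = (o - 5)*(o^2 + o - 2) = (o - 5)*(o + 2)*(o - 1)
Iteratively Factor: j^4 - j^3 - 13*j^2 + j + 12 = (j + 3)*(j^3 - 4*j^2 - j + 4) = (j - 1)*(j + 3)*(j^2 - 3*j - 4) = (j - 4)*(j - 1)*(j + 3)*(j + 1)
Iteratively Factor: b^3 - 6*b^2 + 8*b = (b)*(b^2 - 6*b + 8) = b*(b - 4)*(b - 2)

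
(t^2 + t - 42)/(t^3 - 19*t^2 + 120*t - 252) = (t + 7)/(t^2 - 13*t + 42)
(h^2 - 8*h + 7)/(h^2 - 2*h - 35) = (h - 1)/(h + 5)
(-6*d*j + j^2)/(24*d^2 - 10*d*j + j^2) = -j/(4*d - j)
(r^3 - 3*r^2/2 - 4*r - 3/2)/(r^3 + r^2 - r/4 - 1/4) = 2*(r - 3)/(2*r - 1)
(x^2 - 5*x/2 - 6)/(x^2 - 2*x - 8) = (x + 3/2)/(x + 2)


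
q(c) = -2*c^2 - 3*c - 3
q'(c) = -4*c - 3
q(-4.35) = -27.80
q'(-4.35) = 14.40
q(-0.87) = -1.90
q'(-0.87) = 0.48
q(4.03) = -47.57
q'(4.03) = -19.12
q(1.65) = -13.40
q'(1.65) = -9.60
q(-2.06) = -5.31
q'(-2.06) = 5.24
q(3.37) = -35.82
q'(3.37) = -16.48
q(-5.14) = -40.42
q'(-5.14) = 17.56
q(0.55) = -5.26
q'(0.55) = -5.20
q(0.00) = -3.00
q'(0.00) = -3.00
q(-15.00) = -408.00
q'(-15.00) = 57.00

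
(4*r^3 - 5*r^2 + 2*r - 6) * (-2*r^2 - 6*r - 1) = -8*r^5 - 14*r^4 + 22*r^3 + 5*r^2 + 34*r + 6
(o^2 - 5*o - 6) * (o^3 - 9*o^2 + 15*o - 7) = o^5 - 14*o^4 + 54*o^3 - 28*o^2 - 55*o + 42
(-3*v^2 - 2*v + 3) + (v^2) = -2*v^2 - 2*v + 3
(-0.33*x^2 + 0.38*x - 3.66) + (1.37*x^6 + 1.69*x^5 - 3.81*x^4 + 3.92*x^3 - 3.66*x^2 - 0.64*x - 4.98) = 1.37*x^6 + 1.69*x^5 - 3.81*x^4 + 3.92*x^3 - 3.99*x^2 - 0.26*x - 8.64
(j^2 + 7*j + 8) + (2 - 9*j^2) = -8*j^2 + 7*j + 10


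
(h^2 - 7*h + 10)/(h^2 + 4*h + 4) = (h^2 - 7*h + 10)/(h^2 + 4*h + 4)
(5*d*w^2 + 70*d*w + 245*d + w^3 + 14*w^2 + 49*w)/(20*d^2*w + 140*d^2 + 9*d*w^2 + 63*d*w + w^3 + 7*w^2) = (w + 7)/(4*d + w)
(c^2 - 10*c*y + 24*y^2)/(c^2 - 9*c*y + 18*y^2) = (-c + 4*y)/(-c + 3*y)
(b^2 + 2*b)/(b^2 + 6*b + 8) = b/(b + 4)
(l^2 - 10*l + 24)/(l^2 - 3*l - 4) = (l - 6)/(l + 1)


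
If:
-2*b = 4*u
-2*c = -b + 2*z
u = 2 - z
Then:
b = 2*z - 4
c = -2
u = 2 - z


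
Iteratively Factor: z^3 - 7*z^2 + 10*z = (z - 5)*(z^2 - 2*z) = z*(z - 5)*(z - 2)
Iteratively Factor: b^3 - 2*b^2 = (b)*(b^2 - 2*b) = b^2*(b - 2)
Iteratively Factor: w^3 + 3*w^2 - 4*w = (w)*(w^2 + 3*w - 4) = w*(w - 1)*(w + 4)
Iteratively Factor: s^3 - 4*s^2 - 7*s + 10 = (s - 5)*(s^2 + s - 2) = (s - 5)*(s + 2)*(s - 1)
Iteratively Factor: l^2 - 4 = (l - 2)*(l + 2)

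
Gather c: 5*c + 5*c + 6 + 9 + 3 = 10*c + 18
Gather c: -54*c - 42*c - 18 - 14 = -96*c - 32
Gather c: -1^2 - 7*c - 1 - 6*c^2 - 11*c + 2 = -6*c^2 - 18*c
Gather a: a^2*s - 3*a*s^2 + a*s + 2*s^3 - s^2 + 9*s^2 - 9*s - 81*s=a^2*s + a*(-3*s^2 + s) + 2*s^3 + 8*s^2 - 90*s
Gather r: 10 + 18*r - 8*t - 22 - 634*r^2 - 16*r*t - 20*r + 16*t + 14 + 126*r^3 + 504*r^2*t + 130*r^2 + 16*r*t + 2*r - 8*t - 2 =126*r^3 + r^2*(504*t - 504)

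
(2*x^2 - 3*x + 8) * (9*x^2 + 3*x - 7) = 18*x^4 - 21*x^3 + 49*x^2 + 45*x - 56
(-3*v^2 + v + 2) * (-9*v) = 27*v^3 - 9*v^2 - 18*v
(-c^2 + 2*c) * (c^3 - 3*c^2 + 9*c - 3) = -c^5 + 5*c^4 - 15*c^3 + 21*c^2 - 6*c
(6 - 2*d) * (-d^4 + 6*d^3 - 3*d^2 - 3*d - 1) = 2*d^5 - 18*d^4 + 42*d^3 - 12*d^2 - 16*d - 6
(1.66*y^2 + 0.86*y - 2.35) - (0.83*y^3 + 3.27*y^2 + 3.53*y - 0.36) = -0.83*y^3 - 1.61*y^2 - 2.67*y - 1.99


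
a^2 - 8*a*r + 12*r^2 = (a - 6*r)*(a - 2*r)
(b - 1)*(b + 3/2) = b^2 + b/2 - 3/2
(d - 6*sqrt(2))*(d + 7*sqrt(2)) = d^2 + sqrt(2)*d - 84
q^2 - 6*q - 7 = (q - 7)*(q + 1)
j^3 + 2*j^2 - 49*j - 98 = (j - 7)*(j + 2)*(j + 7)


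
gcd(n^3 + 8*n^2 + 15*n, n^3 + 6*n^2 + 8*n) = n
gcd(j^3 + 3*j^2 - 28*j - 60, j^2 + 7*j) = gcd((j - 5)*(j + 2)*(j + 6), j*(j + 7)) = 1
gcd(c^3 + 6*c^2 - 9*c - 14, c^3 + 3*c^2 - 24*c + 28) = c^2 + 5*c - 14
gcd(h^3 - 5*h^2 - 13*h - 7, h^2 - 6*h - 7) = h^2 - 6*h - 7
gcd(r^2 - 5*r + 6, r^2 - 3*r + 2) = r - 2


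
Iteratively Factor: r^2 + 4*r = (r + 4)*(r)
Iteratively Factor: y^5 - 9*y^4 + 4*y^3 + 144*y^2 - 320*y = (y - 5)*(y^4 - 4*y^3 - 16*y^2 + 64*y) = y*(y - 5)*(y^3 - 4*y^2 - 16*y + 64) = y*(y - 5)*(y - 4)*(y^2 - 16) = y*(y - 5)*(y - 4)*(y + 4)*(y - 4)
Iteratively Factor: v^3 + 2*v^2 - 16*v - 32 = (v + 2)*(v^2 - 16) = (v - 4)*(v + 2)*(v + 4)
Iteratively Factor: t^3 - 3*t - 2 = (t - 2)*(t^2 + 2*t + 1) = (t - 2)*(t + 1)*(t + 1)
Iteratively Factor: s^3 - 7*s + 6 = (s - 1)*(s^2 + s - 6) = (s - 2)*(s - 1)*(s + 3)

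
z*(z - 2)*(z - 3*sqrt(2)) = z^3 - 3*sqrt(2)*z^2 - 2*z^2 + 6*sqrt(2)*z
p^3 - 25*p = p*(p - 5)*(p + 5)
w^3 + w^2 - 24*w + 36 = (w - 3)*(w - 2)*(w + 6)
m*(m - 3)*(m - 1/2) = m^3 - 7*m^2/2 + 3*m/2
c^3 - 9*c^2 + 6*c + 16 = (c - 8)*(c - 2)*(c + 1)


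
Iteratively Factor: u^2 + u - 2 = (u - 1)*(u + 2)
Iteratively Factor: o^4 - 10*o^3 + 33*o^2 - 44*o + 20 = (o - 5)*(o^3 - 5*o^2 + 8*o - 4) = (o - 5)*(o - 2)*(o^2 - 3*o + 2) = (o - 5)*(o - 2)*(o - 1)*(o - 2)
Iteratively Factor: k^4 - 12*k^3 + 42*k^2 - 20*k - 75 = (k - 5)*(k^3 - 7*k^2 + 7*k + 15) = (k - 5)*(k + 1)*(k^2 - 8*k + 15) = (k - 5)*(k - 3)*(k + 1)*(k - 5)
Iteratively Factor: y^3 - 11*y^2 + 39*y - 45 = (y - 5)*(y^2 - 6*y + 9) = (y - 5)*(y - 3)*(y - 3)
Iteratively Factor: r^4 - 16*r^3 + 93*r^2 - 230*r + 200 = (r - 2)*(r^3 - 14*r^2 + 65*r - 100) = (r - 5)*(r - 2)*(r^2 - 9*r + 20) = (r - 5)^2*(r - 2)*(r - 4)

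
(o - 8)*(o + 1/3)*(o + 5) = o^3 - 8*o^2/3 - 41*o - 40/3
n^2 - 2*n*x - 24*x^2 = (n - 6*x)*(n + 4*x)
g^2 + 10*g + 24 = (g + 4)*(g + 6)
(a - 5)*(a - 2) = a^2 - 7*a + 10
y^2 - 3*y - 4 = (y - 4)*(y + 1)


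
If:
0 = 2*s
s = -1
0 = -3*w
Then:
No Solution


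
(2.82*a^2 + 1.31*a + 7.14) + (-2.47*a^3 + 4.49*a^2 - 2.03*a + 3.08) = -2.47*a^3 + 7.31*a^2 - 0.72*a + 10.22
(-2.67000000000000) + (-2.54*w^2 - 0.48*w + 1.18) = -2.54*w^2 - 0.48*w - 1.49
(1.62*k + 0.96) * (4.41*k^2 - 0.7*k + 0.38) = 7.1442*k^3 + 3.0996*k^2 - 0.0563999999999999*k + 0.3648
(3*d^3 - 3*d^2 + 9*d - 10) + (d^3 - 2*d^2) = 4*d^3 - 5*d^2 + 9*d - 10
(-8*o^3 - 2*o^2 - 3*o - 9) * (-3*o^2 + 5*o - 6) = 24*o^5 - 34*o^4 + 47*o^3 + 24*o^2 - 27*o + 54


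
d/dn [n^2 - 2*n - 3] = 2*n - 2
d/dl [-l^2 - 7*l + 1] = -2*l - 7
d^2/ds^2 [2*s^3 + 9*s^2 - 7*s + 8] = 12*s + 18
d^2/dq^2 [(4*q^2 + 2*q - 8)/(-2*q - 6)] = -22/(q^3 + 9*q^2 + 27*q + 27)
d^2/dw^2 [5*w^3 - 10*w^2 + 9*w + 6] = 30*w - 20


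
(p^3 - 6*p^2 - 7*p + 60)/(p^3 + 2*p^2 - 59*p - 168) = (p^2 - 9*p + 20)/(p^2 - p - 56)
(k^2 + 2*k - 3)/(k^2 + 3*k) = (k - 1)/k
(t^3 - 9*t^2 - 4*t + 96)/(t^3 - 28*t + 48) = (t^2 - 5*t - 24)/(t^2 + 4*t - 12)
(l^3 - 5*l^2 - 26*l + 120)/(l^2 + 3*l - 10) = (l^2 - 10*l + 24)/(l - 2)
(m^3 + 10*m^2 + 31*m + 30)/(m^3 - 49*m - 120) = (m + 2)/(m - 8)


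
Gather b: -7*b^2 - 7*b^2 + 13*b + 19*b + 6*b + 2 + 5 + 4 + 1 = -14*b^2 + 38*b + 12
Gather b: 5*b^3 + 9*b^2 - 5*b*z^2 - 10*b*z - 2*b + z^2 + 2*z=5*b^3 + 9*b^2 + b*(-5*z^2 - 10*z - 2) + z^2 + 2*z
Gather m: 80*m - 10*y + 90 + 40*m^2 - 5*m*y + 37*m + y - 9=40*m^2 + m*(117 - 5*y) - 9*y + 81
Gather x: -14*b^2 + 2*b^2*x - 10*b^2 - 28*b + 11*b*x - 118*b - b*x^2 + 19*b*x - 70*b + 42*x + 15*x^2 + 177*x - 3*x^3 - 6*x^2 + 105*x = -24*b^2 - 216*b - 3*x^3 + x^2*(9 - b) + x*(2*b^2 + 30*b + 324)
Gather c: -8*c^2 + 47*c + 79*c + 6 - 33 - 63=-8*c^2 + 126*c - 90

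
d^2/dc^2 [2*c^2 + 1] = 4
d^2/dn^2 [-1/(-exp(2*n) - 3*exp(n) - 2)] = (2*(2*exp(n) + 3)^2*exp(n) - (4*exp(n) + 3)*(exp(2*n) + 3*exp(n) + 2))*exp(n)/(exp(2*n) + 3*exp(n) + 2)^3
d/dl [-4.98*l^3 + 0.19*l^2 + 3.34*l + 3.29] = -14.94*l^2 + 0.38*l + 3.34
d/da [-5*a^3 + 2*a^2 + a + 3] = -15*a^2 + 4*a + 1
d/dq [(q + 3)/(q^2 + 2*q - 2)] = (-q^2 - 6*q - 8)/(q^4 + 4*q^3 - 8*q + 4)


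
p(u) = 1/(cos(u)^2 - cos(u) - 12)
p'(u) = (2*sin(u)*cos(u) - sin(u))/(cos(u)^2 - cos(u) - 12)^2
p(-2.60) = -0.10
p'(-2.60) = 0.01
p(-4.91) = -0.08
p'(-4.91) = -0.00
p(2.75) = -0.10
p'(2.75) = -0.01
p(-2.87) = -0.10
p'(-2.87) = 0.01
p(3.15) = -0.10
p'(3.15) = 0.00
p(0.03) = -0.08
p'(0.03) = 0.00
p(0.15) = -0.08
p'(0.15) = 0.00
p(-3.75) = -0.10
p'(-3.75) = -0.01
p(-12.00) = -0.08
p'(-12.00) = 0.00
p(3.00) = -0.10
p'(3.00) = 0.00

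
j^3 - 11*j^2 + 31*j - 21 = (j - 7)*(j - 3)*(j - 1)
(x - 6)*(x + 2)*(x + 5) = x^3 + x^2 - 32*x - 60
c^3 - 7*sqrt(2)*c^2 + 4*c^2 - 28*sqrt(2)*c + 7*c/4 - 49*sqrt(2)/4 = (c + 1/2)*(c + 7/2)*(c - 7*sqrt(2))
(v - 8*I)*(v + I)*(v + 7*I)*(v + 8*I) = v^4 + 8*I*v^3 + 57*v^2 + 512*I*v - 448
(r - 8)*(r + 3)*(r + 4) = r^3 - r^2 - 44*r - 96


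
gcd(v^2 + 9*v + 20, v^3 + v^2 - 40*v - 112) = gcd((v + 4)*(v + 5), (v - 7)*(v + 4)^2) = v + 4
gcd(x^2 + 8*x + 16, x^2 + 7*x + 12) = x + 4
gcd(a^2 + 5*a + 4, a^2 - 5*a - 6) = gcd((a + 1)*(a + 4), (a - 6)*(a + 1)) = a + 1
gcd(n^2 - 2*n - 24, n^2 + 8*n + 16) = n + 4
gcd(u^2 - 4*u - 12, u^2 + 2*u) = u + 2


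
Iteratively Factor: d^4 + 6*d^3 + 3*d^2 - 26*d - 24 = (d + 4)*(d^3 + 2*d^2 - 5*d - 6) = (d + 1)*(d + 4)*(d^2 + d - 6) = (d + 1)*(d + 3)*(d + 4)*(d - 2)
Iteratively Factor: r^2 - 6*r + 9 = (r - 3)*(r - 3)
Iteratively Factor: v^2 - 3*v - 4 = (v - 4)*(v + 1)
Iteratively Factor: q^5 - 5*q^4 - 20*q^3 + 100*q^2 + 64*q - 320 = (q + 4)*(q^4 - 9*q^3 + 16*q^2 + 36*q - 80) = (q - 5)*(q + 4)*(q^3 - 4*q^2 - 4*q + 16) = (q - 5)*(q + 2)*(q + 4)*(q^2 - 6*q + 8) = (q - 5)*(q - 2)*(q + 2)*(q + 4)*(q - 4)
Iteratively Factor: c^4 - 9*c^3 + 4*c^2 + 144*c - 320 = (c - 5)*(c^3 - 4*c^2 - 16*c + 64) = (c - 5)*(c - 4)*(c^2 - 16) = (c - 5)*(c - 4)^2*(c + 4)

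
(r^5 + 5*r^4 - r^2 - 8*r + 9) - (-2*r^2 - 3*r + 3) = r^5 + 5*r^4 + r^2 - 5*r + 6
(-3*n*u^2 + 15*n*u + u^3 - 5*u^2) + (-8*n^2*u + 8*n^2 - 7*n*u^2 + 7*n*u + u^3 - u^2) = -8*n^2*u + 8*n^2 - 10*n*u^2 + 22*n*u + 2*u^3 - 6*u^2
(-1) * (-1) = 1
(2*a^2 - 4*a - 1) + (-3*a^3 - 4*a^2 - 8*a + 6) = -3*a^3 - 2*a^2 - 12*a + 5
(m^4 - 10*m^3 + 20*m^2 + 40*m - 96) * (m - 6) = m^5 - 16*m^4 + 80*m^3 - 80*m^2 - 336*m + 576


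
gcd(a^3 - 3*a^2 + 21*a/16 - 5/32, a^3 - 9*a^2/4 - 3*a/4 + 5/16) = a^2 - 11*a/4 + 5/8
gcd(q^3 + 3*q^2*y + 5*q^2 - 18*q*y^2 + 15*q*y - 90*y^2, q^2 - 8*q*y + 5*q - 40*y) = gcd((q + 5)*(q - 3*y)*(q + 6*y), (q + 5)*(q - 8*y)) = q + 5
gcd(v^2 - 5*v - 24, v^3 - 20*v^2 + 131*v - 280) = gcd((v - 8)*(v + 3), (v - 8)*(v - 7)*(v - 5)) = v - 8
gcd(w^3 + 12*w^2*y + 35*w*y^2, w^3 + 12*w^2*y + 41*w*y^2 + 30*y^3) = w + 5*y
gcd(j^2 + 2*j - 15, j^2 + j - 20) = j + 5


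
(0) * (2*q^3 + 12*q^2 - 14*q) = 0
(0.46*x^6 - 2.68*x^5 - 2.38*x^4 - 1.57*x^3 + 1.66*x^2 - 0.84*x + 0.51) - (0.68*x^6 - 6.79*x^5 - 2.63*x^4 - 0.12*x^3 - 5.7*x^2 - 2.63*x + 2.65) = -0.22*x^6 + 4.11*x^5 + 0.25*x^4 - 1.45*x^3 + 7.36*x^2 + 1.79*x - 2.14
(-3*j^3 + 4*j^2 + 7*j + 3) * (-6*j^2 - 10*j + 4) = 18*j^5 + 6*j^4 - 94*j^3 - 72*j^2 - 2*j + 12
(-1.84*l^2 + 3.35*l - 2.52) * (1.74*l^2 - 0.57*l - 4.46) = -3.2016*l^4 + 6.8778*l^3 + 1.9121*l^2 - 13.5046*l + 11.2392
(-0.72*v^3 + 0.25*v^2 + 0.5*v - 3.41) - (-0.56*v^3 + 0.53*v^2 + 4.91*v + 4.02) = -0.16*v^3 - 0.28*v^2 - 4.41*v - 7.43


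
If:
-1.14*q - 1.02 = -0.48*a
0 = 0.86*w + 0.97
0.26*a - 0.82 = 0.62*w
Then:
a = 0.46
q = -0.70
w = -1.13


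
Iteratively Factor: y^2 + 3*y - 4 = (y + 4)*(y - 1)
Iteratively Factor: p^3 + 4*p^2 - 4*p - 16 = (p - 2)*(p^2 + 6*p + 8) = (p - 2)*(p + 4)*(p + 2)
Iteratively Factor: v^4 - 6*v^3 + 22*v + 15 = (v + 1)*(v^3 - 7*v^2 + 7*v + 15) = (v - 3)*(v + 1)*(v^2 - 4*v - 5) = (v - 3)*(v + 1)^2*(v - 5)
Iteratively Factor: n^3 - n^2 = (n - 1)*(n^2) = n*(n - 1)*(n)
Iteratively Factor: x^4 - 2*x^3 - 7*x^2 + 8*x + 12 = (x - 2)*(x^3 - 7*x - 6) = (x - 2)*(x + 2)*(x^2 - 2*x - 3) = (x - 2)*(x + 1)*(x + 2)*(x - 3)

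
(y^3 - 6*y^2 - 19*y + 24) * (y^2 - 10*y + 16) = y^5 - 16*y^4 + 57*y^3 + 118*y^2 - 544*y + 384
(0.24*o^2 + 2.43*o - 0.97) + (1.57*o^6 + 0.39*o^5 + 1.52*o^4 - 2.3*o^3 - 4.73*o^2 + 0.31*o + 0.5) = 1.57*o^6 + 0.39*o^5 + 1.52*o^4 - 2.3*o^3 - 4.49*o^2 + 2.74*o - 0.47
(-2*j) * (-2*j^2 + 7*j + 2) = 4*j^3 - 14*j^2 - 4*j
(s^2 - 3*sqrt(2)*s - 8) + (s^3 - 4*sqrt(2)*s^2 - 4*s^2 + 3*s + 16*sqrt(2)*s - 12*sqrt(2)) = s^3 - 4*sqrt(2)*s^2 - 3*s^2 + 3*s + 13*sqrt(2)*s - 12*sqrt(2) - 8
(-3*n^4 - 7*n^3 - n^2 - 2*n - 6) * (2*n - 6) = -6*n^5 + 4*n^4 + 40*n^3 + 2*n^2 + 36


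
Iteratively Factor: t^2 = (t)*(t)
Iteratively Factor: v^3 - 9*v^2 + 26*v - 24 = (v - 4)*(v^2 - 5*v + 6) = (v - 4)*(v - 3)*(v - 2)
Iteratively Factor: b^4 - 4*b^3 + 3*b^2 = (b - 1)*(b^3 - 3*b^2) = (b - 3)*(b - 1)*(b^2) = b*(b - 3)*(b - 1)*(b)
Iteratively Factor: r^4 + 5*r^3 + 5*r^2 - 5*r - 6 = (r + 3)*(r^3 + 2*r^2 - r - 2) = (r + 2)*(r + 3)*(r^2 - 1) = (r + 1)*(r + 2)*(r + 3)*(r - 1)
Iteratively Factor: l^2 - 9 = (l - 3)*(l + 3)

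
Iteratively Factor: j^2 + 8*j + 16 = (j + 4)*(j + 4)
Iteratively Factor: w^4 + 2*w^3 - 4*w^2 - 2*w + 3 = (w - 1)*(w^3 + 3*w^2 - w - 3) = (w - 1)*(w + 1)*(w^2 + 2*w - 3) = (w - 1)*(w + 1)*(w + 3)*(w - 1)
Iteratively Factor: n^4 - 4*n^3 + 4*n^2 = (n)*(n^3 - 4*n^2 + 4*n) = n^2*(n^2 - 4*n + 4) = n^2*(n - 2)*(n - 2)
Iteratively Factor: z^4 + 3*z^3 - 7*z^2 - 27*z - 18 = (z + 3)*(z^3 - 7*z - 6) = (z + 2)*(z + 3)*(z^2 - 2*z - 3) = (z - 3)*(z + 2)*(z + 3)*(z + 1)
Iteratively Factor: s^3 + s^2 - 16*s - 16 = (s - 4)*(s^2 + 5*s + 4) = (s - 4)*(s + 4)*(s + 1)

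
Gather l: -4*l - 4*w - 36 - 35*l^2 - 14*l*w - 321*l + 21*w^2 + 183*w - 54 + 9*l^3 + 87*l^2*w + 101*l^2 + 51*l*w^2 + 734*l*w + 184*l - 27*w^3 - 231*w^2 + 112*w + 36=9*l^3 + l^2*(87*w + 66) + l*(51*w^2 + 720*w - 141) - 27*w^3 - 210*w^2 + 291*w - 54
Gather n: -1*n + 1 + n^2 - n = n^2 - 2*n + 1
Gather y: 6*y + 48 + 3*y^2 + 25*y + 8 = 3*y^2 + 31*y + 56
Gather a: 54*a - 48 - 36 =54*a - 84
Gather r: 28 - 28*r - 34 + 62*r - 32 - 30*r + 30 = 4*r - 8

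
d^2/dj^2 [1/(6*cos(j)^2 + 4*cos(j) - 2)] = (-72*sin(j)^4 + 68*sin(j)^2 + 41*cos(j) - 9*cos(3*j) + 32)/(4*(cos(j) + 1)^3*(3*cos(j) - 1)^3)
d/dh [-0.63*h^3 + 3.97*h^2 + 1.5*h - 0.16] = -1.89*h^2 + 7.94*h + 1.5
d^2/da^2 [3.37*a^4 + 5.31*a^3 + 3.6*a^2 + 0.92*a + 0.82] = 40.44*a^2 + 31.86*a + 7.2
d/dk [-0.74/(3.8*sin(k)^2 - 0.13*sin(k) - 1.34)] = (5.624*sin(k) - 0.0962)*cos(k)/(-3.8*sin(k)^2 + 0.13*sin(k) + 1.34)^2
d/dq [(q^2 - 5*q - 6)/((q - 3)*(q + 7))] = 3*(3*q^2 - 10*q + 43)/(q^4 + 8*q^3 - 26*q^2 - 168*q + 441)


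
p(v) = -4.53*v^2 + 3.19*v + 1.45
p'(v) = 3.19 - 9.06*v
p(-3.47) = -64.16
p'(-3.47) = 34.63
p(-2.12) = -25.67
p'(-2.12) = 22.40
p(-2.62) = -38.00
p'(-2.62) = 26.93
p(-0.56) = -1.76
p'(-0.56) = 8.26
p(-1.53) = -14.03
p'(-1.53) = 17.05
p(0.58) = 1.78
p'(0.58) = -2.06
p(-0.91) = -5.20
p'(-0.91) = 11.43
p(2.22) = -13.79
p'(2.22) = -16.92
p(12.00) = -612.59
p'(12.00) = -105.53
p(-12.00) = -689.15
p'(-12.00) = 111.91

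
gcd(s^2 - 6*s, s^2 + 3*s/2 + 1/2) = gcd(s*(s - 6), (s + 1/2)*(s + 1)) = 1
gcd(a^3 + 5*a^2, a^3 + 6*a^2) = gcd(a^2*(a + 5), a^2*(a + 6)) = a^2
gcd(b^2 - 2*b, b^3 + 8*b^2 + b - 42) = b - 2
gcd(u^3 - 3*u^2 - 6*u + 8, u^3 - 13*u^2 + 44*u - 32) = u^2 - 5*u + 4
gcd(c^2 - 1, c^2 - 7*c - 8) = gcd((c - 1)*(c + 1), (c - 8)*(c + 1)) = c + 1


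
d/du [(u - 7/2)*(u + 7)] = 2*u + 7/2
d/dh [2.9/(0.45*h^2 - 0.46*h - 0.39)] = (1.334 - 2.61*h)/(-0.45*h^2 + 0.46*h + 0.39)^2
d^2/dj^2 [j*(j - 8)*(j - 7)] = 6*j - 30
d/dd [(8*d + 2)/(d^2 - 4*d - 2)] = 4*(2*d^2 - 8*d - (d - 2)*(4*d + 1) - 4)/(-d^2 + 4*d + 2)^2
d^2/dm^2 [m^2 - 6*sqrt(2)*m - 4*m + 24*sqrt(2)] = 2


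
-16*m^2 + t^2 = (-4*m + t)*(4*m + t)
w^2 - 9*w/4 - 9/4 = (w - 3)*(w + 3/4)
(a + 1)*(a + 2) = a^2 + 3*a + 2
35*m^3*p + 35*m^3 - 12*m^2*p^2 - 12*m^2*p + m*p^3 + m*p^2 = (-7*m + p)*(-5*m + p)*(m*p + m)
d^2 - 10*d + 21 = (d - 7)*(d - 3)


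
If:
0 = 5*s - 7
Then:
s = 7/5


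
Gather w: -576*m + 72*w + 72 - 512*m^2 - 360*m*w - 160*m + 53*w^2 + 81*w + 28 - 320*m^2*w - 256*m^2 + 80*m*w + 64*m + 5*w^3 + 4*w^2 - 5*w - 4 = -768*m^2 - 672*m + 5*w^3 + 57*w^2 + w*(-320*m^2 - 280*m + 148) + 96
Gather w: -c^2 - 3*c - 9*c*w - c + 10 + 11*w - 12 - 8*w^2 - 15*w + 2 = -c^2 - 4*c - 8*w^2 + w*(-9*c - 4)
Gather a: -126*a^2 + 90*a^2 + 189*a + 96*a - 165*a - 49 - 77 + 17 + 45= -36*a^2 + 120*a - 64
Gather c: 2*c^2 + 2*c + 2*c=2*c^2 + 4*c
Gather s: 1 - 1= 0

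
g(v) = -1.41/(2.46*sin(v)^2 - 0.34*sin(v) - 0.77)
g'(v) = -1.41*(-4.92*sin(v)*cos(v) + 0.34*cos(v))/(2.46*sin(v)^2 - 0.34*sin(v) - 0.77)^2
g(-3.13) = 1.84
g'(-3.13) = 0.95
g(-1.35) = -0.74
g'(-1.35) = -0.44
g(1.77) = -1.12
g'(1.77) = -0.79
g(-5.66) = 10.80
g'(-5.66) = 170.16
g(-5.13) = -1.45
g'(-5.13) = 2.50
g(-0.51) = 79.39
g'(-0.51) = -10697.15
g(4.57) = -0.71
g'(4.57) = 0.27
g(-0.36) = 4.09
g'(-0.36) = -22.99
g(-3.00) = 2.10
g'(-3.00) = 3.19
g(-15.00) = -2.87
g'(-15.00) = 15.70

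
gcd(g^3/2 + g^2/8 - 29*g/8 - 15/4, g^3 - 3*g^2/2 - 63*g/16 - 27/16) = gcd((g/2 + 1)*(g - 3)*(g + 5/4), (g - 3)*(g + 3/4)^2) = g - 3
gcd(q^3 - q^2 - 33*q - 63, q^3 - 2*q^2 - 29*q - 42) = q^2 - 4*q - 21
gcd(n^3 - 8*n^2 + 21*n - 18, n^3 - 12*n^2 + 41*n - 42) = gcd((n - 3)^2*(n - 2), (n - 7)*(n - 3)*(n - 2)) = n^2 - 5*n + 6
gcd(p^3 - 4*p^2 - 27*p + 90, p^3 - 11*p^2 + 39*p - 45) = p - 3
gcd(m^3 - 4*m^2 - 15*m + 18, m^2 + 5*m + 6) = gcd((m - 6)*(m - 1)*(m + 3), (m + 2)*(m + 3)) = m + 3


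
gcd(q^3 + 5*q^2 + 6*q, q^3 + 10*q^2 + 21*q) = q^2 + 3*q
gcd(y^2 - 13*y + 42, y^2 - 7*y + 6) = y - 6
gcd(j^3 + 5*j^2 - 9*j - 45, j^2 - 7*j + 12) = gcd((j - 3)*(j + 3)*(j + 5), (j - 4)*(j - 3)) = j - 3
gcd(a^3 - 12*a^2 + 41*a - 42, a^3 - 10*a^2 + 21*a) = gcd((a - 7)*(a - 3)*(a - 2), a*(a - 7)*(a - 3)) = a^2 - 10*a + 21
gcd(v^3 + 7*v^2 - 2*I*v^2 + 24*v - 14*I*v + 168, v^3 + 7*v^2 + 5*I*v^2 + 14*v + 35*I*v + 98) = v + 7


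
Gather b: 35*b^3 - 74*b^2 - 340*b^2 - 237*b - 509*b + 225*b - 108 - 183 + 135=35*b^3 - 414*b^2 - 521*b - 156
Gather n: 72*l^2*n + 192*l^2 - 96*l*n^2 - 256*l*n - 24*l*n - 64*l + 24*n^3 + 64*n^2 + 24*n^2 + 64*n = 192*l^2 - 64*l + 24*n^3 + n^2*(88 - 96*l) + n*(72*l^2 - 280*l + 64)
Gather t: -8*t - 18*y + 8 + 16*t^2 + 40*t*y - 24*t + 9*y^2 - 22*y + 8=16*t^2 + t*(40*y - 32) + 9*y^2 - 40*y + 16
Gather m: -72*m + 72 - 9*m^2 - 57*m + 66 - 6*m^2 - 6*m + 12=-15*m^2 - 135*m + 150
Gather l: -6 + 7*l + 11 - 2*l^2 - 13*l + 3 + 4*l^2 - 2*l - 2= 2*l^2 - 8*l + 6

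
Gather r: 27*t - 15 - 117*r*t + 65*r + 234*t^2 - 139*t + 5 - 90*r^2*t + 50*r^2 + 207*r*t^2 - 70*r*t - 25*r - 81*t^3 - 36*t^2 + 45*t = r^2*(50 - 90*t) + r*(207*t^2 - 187*t + 40) - 81*t^3 + 198*t^2 - 67*t - 10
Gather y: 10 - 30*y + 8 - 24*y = 18 - 54*y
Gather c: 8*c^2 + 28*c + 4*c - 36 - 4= 8*c^2 + 32*c - 40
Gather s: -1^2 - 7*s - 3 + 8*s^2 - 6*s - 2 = 8*s^2 - 13*s - 6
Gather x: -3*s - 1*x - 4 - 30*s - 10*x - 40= -33*s - 11*x - 44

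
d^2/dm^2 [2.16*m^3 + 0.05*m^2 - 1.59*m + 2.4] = 12.96*m + 0.1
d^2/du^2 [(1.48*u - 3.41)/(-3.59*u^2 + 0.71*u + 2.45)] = ((1.48*u - 3.41)*(7.18*u - 0.71)*(14.36*u - 1.42) + (31.8792*u - 26.5854)*(-3.59*u^2 + 0.71*u + 2.45))/(-3.59*u^2 + 0.71*u + 2.45)^3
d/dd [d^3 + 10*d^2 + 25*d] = 3*d^2 + 20*d + 25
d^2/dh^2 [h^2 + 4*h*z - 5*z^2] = 2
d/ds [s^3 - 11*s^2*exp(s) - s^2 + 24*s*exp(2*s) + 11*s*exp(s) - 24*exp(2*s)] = -11*s^2*exp(s) + 3*s^2 + 48*s*exp(2*s) - 11*s*exp(s) - 2*s - 24*exp(2*s) + 11*exp(s)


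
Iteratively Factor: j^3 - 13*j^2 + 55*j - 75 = (j - 5)*(j^2 - 8*j + 15) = (j - 5)^2*(j - 3)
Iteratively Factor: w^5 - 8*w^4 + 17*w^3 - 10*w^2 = (w - 5)*(w^4 - 3*w^3 + 2*w^2) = (w - 5)*(w - 1)*(w^3 - 2*w^2) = w*(w - 5)*(w - 1)*(w^2 - 2*w) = w*(w - 5)*(w - 2)*(w - 1)*(w)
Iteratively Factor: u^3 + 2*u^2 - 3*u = (u + 3)*(u^2 - u) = (u - 1)*(u + 3)*(u)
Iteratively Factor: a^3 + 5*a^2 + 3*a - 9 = (a + 3)*(a^2 + 2*a - 3) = (a - 1)*(a + 3)*(a + 3)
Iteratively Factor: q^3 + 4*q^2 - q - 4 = (q + 1)*(q^2 + 3*q - 4) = (q + 1)*(q + 4)*(q - 1)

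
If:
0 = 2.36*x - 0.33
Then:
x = 0.14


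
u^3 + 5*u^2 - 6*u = u*(u - 1)*(u + 6)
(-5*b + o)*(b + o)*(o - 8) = -5*b^2*o + 40*b^2 - 4*b*o^2 + 32*b*o + o^3 - 8*o^2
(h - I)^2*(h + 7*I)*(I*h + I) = I*h^4 - 5*h^3 + I*h^3 - 5*h^2 + 13*I*h^2 + 7*h + 13*I*h + 7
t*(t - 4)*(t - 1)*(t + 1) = t^4 - 4*t^3 - t^2 + 4*t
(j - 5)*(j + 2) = j^2 - 3*j - 10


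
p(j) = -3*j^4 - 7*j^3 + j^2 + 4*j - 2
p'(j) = -12*j^3 - 21*j^2 + 2*j + 4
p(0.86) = -3.91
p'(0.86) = -17.44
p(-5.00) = -997.00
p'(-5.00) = 969.00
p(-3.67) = -201.43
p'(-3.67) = 306.98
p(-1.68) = 3.40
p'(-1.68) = -1.73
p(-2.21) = -1.96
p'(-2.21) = 26.54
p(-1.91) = 2.86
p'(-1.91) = 7.18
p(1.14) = -11.58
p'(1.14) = -38.79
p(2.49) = -209.23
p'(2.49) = -306.48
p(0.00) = -2.00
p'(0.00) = 4.00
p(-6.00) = -2366.00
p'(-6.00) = 1828.00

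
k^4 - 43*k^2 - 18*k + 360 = (k - 6)*(k - 3)*(k + 4)*(k + 5)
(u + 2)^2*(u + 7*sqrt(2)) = u^3 + 4*u^2 + 7*sqrt(2)*u^2 + 4*u + 28*sqrt(2)*u + 28*sqrt(2)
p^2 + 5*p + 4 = (p + 1)*(p + 4)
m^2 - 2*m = m*(m - 2)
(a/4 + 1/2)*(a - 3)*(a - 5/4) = a^3/4 - 9*a^2/16 - 19*a/16 + 15/8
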